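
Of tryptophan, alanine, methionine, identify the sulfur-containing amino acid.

methionine

Cysteine (C, thiol) and methionine (M, thioether) are the two sulfur-containing amino acids.
Of the listed options, only methionine belongs to this group.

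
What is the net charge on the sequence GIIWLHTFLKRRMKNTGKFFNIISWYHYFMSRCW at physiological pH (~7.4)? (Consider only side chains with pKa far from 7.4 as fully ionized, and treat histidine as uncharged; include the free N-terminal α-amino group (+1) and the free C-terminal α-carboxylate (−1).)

+6

At pH ~7.4 the Lys and Arg side chains are protonated (+1), the Asp and Glu side chains are deprotonated (−1), and with His taken as neutral all other side chains carry no charge.
Positive (K, R): K10, R11, R12, K14, K18, R32 → +6.
Negative (D, E): none → −0.
The N-terminus (+1) and C-terminus (−1) cancel.
Net charge = (+6) + (−0) = +6.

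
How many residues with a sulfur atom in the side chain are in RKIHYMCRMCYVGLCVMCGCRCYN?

The sulfur-bearing residues are cysteine (–SH) and methionine (–S–CH₃).
Matching residues: M6, C7, M9, C10, C15, M17, C18, C20, C22.

9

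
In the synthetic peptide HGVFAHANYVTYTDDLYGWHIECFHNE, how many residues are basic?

K, R, and H are the three residues with basic side chains (ε-amine, guanidinium, and imidazole respectively).
Matching residues: H1, H6, H20, H25.

4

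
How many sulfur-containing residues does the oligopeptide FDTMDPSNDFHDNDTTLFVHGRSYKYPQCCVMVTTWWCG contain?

Cysteine (C, thiol) and methionine (M, thioether) are the two sulfur-containing amino acids.
Matching residues: M4, C29, C30, M32, C38.

5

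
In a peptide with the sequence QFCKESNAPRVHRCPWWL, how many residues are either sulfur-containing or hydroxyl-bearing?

Sulfur-containing: C, M. Hydroxyl-bearing: S, T, Y.
Sulfur-containing residues here: C3, C14 (2).
Hydroxyl-bearing residues here: S6 (1).
The two groups share no amino acid, so total = 2 + 1 = 3.

3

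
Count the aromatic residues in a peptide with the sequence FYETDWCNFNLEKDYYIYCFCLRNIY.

9

The aromatic amino acids are Phe (F, benzyl), Trp (W, indole), and Tyr (Y, phenol).
Matching residues: F1, Y2, W6, F9, Y15, Y16, Y18, F20, Y26.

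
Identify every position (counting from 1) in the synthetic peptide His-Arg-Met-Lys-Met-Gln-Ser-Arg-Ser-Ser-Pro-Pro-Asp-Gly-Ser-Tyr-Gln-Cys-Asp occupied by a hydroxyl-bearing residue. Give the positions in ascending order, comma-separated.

Matching residues: Ser7, Ser9, Ser10, Ser15, Tyr16.

7, 9, 10, 15, 16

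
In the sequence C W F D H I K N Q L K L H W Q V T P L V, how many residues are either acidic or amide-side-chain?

Acidic: D, E. Amide-side-chain: N, Q.
Acidic residues here: D4 (1).
Amide-side-chain residues here: N8, Q9, Q15 (3).
The two groups share no amino acid, so total = 1 + 3 = 4.

4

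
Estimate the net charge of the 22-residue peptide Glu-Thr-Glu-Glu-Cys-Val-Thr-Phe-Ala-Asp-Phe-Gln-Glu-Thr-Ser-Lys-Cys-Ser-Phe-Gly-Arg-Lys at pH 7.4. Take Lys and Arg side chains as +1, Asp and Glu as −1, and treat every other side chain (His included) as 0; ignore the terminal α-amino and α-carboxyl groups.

Positive (K, R): Lys16, Arg21, Lys22 → +3.
Negative (D, E): Glu1, Glu3, Glu4, Asp10, Glu13 → −5.
Net charge = (+3) + (−5) = −2.

-2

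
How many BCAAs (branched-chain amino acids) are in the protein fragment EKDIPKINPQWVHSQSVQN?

V, L, and I make up the branched-chain aliphatic group.
Matching residues: I4, I7, V12, V17.

4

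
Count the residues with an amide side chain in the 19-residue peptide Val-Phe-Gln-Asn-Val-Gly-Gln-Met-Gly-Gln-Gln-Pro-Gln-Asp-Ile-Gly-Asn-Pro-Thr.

7

The amide-side-chain residues are Asn (N) and Gln (Q).
Matching residues: Gln3, Asn4, Gln7, Gln10, Gln11, Gln13, Asn17.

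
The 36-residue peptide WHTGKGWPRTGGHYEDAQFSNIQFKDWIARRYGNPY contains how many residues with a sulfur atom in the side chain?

Cysteine (C, thiol) and methionine (M, thioether) are the two sulfur-containing amino acids.
None of the 36 residues belong to this group.

0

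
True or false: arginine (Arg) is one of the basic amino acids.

True

Lysine (K), arginine (R), and histidine (H) have basic, nitrogen-containing side chains.
Arginine is in this group.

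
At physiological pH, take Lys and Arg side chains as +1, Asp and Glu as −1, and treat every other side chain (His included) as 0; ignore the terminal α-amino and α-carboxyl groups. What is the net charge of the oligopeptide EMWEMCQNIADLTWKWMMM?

Positive (K, R): K15 → +1.
Negative (D, E): E1, E4, D11 → −3.
Net charge = (+1) + (−3) = −2.

-2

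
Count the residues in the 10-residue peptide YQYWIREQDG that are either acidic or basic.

3

Acidic: D, E. Basic: H, K, R.
Acidic residues here: E7, D9 (2).
Basic residues here: R6 (1).
The two groups share no amino acid, so total = 2 + 1 = 3.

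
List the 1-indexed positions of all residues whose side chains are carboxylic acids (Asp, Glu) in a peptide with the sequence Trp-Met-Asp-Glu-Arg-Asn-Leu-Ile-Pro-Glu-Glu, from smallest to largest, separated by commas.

3, 4, 10, 11

Matching residues: Asp3, Glu4, Glu10, Glu11.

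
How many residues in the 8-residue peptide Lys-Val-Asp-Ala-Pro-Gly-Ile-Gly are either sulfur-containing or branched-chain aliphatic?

2

Sulfur-containing: C, M. Branched-chain aliphatic: I, L, V.
Sulfur-containing residues here: none (0).
Branched-chain aliphatic residues here: Val2, Ile7 (2).
The two groups share no amino acid, so total = 0 + 2 = 2.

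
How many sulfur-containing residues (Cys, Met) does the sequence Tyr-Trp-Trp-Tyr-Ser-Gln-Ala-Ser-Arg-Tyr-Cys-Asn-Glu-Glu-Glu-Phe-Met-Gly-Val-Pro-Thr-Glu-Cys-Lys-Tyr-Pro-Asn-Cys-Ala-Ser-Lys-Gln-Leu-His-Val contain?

4

Matching residues: Cys11, Met17, Cys23, Cys28.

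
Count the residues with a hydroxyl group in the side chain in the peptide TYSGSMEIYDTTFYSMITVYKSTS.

S, T, and Y are the three residues with a side-chain hydroxyl.
Matching residues: T1, Y2, S3, S5, Y9, T11, T12, Y14, S15, T18, Y20, S22, T23, S24.

14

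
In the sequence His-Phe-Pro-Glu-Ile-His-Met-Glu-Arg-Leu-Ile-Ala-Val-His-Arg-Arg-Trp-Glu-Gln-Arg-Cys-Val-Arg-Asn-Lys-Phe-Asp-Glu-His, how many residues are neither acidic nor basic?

14

Acidic: D, E. Basic: K, R, H. All other residues are neither.
Matching residues: Phe2, Pro3, Ile5, Met7, Leu10, Ile11, Ala12, Val13, Trp17, Gln19, Cys21, Val22, Asn24, Phe26.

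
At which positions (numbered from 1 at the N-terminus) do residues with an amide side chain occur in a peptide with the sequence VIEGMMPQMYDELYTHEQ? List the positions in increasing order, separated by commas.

8, 18

The amide-side-chain residues are Asn (N) and Gln (Q).
Matching residues: Q8, Q18.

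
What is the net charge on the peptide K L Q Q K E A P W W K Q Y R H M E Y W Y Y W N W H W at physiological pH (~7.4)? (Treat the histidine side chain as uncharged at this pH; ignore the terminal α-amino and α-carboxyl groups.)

At pH ~7.4 the Lys and Arg side chains are protonated (+1), the Asp and Glu side chains are deprotonated (−1), and with His taken as neutral all other side chains carry no charge.
Positive (K, R): K1, K5, K11, R14 → +4.
Negative (D, E): E6, E17 → −2.
Net charge = (+4) + (−2) = +2.

+2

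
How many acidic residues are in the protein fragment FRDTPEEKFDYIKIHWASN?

4

The acidic residues are Asp (D) and Glu (E), whose side chains end in a carboxylate group.
Matching residues: D3, E6, E7, D10.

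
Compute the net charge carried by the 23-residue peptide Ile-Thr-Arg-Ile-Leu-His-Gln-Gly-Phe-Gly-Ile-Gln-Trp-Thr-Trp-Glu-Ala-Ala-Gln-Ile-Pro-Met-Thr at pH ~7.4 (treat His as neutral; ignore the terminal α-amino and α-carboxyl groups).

The side chains ionized at physiological pH are Lys/Arg (+1) and Asp/Glu (−1); with His treated as neutral, nothing else contributes.
Positive (K, R): Arg3 → +1.
Negative (D, E): Glu16 → −1.
Net charge = (+1) + (−1) = 0.

0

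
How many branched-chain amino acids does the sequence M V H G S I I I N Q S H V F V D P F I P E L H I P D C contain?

9

V, L, and I make up the branched-chain aliphatic group.
Matching residues: V2, I6, I7, I8, V13, V15, I19, L22, I24.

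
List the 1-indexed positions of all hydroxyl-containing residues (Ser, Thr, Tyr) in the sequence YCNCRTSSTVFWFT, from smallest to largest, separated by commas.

1, 6, 7, 8, 9, 14

Matching residues: Y1, T6, S7, S8, T9, T14.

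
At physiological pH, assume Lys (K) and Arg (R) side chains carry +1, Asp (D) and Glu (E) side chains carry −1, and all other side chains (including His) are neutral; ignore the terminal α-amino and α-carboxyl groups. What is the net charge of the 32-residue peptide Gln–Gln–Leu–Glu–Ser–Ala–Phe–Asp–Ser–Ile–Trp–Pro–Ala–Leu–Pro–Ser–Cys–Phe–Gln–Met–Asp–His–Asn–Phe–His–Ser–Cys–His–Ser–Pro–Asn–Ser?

Positive (K, R): none → +0.
Negative (D, E): Glu4, Asp8, Asp21 → −3.
Net charge = (+0) + (−3) = −3.

-3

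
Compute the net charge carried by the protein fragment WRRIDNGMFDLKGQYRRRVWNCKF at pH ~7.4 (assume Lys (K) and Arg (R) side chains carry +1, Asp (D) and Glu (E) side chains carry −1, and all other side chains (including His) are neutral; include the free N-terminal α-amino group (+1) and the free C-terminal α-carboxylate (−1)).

Positive (K, R): R2, R3, K12, R16, R17, R18, K23 → +7.
Negative (D, E): D5, D10 → −2.
The N-terminus (+1) and C-terminus (−1) cancel.
Net charge = (+7) + (−2) = +5.

+5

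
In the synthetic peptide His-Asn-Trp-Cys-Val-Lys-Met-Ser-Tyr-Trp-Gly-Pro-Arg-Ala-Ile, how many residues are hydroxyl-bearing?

2

S, T, and Y are the three residues with a side-chain hydroxyl.
Matching residues: Ser8, Tyr9.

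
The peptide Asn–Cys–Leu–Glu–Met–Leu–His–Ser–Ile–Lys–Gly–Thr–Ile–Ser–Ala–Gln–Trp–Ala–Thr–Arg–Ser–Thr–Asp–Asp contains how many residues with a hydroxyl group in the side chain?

S, T, and Y are the three residues with a side-chain hydroxyl.
Matching residues: Ser8, Thr12, Ser14, Thr19, Ser21, Thr22.

6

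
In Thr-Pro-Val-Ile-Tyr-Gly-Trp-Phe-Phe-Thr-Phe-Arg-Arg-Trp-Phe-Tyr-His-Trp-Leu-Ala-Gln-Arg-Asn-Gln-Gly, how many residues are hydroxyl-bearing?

The –OH-bearing residues are Ser, Thr (aliphatic alcohols), and Tyr (phenol).
Matching residues: Thr1, Tyr5, Thr10, Tyr16.

4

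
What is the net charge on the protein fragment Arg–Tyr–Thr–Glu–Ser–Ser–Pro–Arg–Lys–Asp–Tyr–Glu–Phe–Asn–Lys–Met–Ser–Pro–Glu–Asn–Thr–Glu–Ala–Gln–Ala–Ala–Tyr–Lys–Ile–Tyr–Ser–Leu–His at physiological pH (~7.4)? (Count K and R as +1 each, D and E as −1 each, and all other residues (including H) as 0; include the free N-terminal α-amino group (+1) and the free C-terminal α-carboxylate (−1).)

0

Positive (K, R): Arg1, Arg8, Lys9, Lys15, Lys28 → +5.
Negative (D, E): Glu4, Asp10, Glu12, Glu19, Glu22 → −5.
The N-terminus (+1) and C-terminus (−1) cancel.
Net charge = (+5) + (−5) = 0.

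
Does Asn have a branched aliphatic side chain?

Valine (V), leucine (L), and isoleucine (I) are the branched-chain amino acids.
Asparagine is not in this group.

No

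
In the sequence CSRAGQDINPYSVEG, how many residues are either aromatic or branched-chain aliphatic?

3

Aromatic: F, W, Y. Branched-chain aliphatic: I, L, V.
Aromatic residues here: Y11 (1).
Branched-chain aliphatic residues here: I8, V13 (2).
The two groups share no amino acid, so total = 1 + 2 = 3.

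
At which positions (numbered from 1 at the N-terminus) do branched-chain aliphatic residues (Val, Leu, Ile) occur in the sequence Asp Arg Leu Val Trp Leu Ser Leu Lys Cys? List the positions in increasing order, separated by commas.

3, 4, 6, 8

Matching residues: Leu3, Val4, Leu6, Leu8.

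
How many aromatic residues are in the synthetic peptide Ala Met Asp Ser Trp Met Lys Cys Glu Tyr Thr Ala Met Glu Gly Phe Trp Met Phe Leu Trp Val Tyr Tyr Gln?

8

F, W, and Y each carry an aromatic ring on the side chain.
Matching residues: Trp5, Tyr10, Phe16, Trp17, Phe19, Trp21, Tyr23, Tyr24.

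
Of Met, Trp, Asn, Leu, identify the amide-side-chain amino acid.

Asn

Only N (asparagine) and Q (glutamine) carry a side-chain carboxamide.
Of the listed options, only Asn belongs to this group.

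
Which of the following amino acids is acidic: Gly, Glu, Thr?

The acidic residues are Asp (D) and Glu (E), whose side chains end in a carboxylate group.
Of the listed options, only Glu belongs to this group.

Glu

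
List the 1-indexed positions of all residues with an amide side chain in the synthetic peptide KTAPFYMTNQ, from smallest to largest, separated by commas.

Only N (asparagine) and Q (glutamine) carry a side-chain carboxamide.
Matching residues: N9, Q10.

9, 10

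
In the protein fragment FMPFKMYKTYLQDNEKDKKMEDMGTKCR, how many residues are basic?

7

The basic amino acids are Lys (K), Arg (R), and His (H).
Matching residues: K5, K8, K16, K18, K19, K26, R28.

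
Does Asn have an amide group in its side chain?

Yes

Only N (asparagine) and Q (glutamine) carry a side-chain carboxamide.
Asparagine is in this group.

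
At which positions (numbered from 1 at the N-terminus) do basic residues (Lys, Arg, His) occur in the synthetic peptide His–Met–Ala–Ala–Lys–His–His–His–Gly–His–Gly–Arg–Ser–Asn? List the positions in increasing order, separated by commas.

1, 5, 6, 7, 8, 10, 12

Matching residues: His1, Lys5, His6, His7, His8, His10, Arg12.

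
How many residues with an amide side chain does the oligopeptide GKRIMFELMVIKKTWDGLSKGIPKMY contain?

The amide-side-chain residues are Asn (N) and Gln (Q).
None of the 26 residues belong to this group.

0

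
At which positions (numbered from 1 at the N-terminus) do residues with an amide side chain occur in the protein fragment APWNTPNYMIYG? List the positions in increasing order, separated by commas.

4, 7

Asparagine (N) and glutamine (Q) have uncharged amide side chains.
Matching residues: N4, N7.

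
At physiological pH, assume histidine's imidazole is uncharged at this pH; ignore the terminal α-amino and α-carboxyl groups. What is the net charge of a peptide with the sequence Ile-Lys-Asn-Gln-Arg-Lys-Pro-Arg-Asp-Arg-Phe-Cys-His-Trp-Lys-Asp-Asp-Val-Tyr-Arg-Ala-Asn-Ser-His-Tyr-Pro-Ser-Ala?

+4

Near pH 7.4, K and R contribute +1 each, D and E contribute −1 each, and every other side chain (His included, as stated) is uncharged.
Positive (K, R): Lys2, Arg5, Lys6, Arg8, Arg10, Lys15, Arg20 → +7.
Negative (D, E): Asp9, Asp16, Asp17 → −3.
Net charge = (+7) + (−3) = +4.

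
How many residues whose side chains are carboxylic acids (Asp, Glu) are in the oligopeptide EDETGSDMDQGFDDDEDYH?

Matching residues: E1, D2, E3, D7, D9, D13, D14, D15, E16, D17.

10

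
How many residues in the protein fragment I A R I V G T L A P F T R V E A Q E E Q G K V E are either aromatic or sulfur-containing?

Aromatic: F, W, Y. Sulfur-containing: C, M.
Aromatic residues here: F11 (1).
Sulfur-containing residues here: none (0).
The two groups share no amino acid, so total = 1 + 0 = 1.

1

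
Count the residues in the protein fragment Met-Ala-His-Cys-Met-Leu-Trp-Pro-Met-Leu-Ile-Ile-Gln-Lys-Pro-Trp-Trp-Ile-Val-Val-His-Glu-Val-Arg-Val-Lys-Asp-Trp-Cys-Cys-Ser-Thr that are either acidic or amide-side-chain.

Acidic: D, E. Amide-side-chain: N, Q.
Acidic residues here: Glu22, Asp27 (2).
Amide-side-chain residues here: Gln13 (1).
The two groups share no amino acid, so total = 2 + 1 = 3.

3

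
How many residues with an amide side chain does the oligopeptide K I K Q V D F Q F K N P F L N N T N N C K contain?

7

Asparagine (N) and glutamine (Q) have uncharged amide side chains.
Matching residues: Q4, Q8, N11, N15, N16, N18, N19.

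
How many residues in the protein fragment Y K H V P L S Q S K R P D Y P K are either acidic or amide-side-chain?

Acidic: D, E. Amide-side-chain: N, Q.
Acidic residues here: D13 (1).
Amide-side-chain residues here: Q8 (1).
The two groups share no amino acid, so total = 1 + 1 = 2.

2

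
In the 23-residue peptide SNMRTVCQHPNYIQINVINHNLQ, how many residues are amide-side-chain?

Asparagine (N) and glutamine (Q) have uncharged amide side chains.
Matching residues: N2, Q8, N11, Q14, N16, N19, N21, Q23.

8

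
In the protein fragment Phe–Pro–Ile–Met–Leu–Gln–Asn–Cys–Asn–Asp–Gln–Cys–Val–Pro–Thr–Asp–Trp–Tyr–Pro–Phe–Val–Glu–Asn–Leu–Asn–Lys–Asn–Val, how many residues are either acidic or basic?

4

Acidic: D, E. Basic: H, K, R.
Acidic residues here: Asp10, Asp16, Glu22 (3).
Basic residues here: Lys26 (1).
The two groups share no amino acid, so total = 3 + 1 = 4.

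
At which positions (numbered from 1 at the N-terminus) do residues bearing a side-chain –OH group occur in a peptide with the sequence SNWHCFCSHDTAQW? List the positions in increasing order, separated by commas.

1, 8, 11

Serine (S), threonine (T), and tyrosine (Y) each carry a hydroxyl group on the side chain.
Matching residues: S1, S8, T11.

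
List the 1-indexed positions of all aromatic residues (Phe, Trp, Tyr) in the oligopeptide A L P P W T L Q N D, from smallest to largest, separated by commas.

Matching residues: W5.

5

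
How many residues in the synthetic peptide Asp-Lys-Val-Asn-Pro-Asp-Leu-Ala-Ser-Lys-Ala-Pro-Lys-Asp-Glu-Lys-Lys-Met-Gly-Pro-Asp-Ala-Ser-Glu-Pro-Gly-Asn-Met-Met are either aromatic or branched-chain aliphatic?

2

Aromatic: F, W, Y. Branched-chain aliphatic: I, L, V.
Aromatic residues here: none (0).
Branched-chain aliphatic residues here: Val3, Leu7 (2).
The two groups share no amino acid, so total = 0 + 2 = 2.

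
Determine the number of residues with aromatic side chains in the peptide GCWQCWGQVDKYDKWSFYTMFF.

F, W, and Y each carry an aromatic ring on the side chain.
Matching residues: W3, W6, Y12, W15, F17, Y18, F21, F22.

8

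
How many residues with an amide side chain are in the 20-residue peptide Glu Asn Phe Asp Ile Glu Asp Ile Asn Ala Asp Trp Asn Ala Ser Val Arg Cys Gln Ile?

4

The amide-side-chain residues are Asn (N) and Gln (Q).
Matching residues: Asn2, Asn9, Asn13, Gln19.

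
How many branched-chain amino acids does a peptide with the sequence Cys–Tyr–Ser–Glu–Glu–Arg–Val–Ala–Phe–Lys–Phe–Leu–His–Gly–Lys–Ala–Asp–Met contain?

The BCAAs are Val, Leu, and Ile — aliphatic side chains with a branch point.
Matching residues: Val7, Leu12.

2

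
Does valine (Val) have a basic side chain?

No

The basic amino acids are Lys (K), Arg (R), and His (H).
Valine is not in this group.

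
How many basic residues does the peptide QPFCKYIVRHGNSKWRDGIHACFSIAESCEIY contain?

The basic amino acids are Lys (K), Arg (R), and His (H).
Matching residues: K5, R9, H10, K14, R16, H20.

6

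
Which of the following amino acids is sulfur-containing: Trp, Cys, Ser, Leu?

Cys

Cysteine (C, thiol) and methionine (M, thioether) are the two sulfur-containing amino acids.
Of the listed options, only Cys belongs to this group.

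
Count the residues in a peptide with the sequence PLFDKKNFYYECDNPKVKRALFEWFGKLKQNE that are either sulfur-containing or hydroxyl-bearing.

Sulfur-containing: C, M. Hydroxyl-bearing: S, T, Y.
Sulfur-containing residues here: C12 (1).
Hydroxyl-bearing residues here: Y9, Y10 (2).
The two groups share no amino acid, so total = 1 + 2 = 3.

3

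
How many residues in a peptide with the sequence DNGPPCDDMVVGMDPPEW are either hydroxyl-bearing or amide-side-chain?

1

Hydroxyl-bearing: S, T, Y. Amide-side-chain: N, Q.
Hydroxyl-bearing residues here: none (0).
Amide-side-chain residues here: N2 (1).
The two groups share no amino acid, so total = 0 + 1 = 1.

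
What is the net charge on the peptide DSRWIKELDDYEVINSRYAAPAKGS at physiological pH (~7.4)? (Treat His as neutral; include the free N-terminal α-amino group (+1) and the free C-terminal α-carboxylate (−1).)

-1

The side chains ionized at physiological pH are Lys/Arg (+1) and Asp/Glu (−1); with His treated as neutral, nothing else contributes.
Positive (K, R): R3, K6, R17, K23 → +4.
Negative (D, E): D1, E7, D9, D10, E12 → −5.
The N-terminus (+1) and C-terminus (−1) cancel.
Net charge = (+4) + (−5) = −1.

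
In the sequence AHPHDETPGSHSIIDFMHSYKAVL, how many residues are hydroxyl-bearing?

S, T, and Y are the three residues with a side-chain hydroxyl.
Matching residues: T7, S10, S12, S19, Y20.

5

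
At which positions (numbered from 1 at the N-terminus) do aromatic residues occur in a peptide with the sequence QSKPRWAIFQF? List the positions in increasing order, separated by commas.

F, W, and Y each carry an aromatic ring on the side chain.
Matching residues: W6, F9, F11.

6, 9, 11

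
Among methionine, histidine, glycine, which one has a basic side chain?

histidine

K, R, and H are the three residues with basic side chains (ε-amine, guanidinium, and imidazole respectively).
Of the listed options, only histidine belongs to this group.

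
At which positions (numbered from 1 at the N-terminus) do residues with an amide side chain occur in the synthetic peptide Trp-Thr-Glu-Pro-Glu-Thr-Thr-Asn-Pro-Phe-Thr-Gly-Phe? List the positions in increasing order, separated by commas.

The amide-side-chain residues are Asn (N) and Gln (Q).
Matching residues: Asn8.

8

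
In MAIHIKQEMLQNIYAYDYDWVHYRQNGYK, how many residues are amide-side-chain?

5

The amide-side-chain residues are Asn (N) and Gln (Q).
Matching residues: Q7, Q11, N12, Q25, N26.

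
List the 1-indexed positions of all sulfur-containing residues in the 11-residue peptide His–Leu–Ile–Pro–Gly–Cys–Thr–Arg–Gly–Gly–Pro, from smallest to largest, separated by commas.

The sulfur-bearing residues are cysteine (–SH) and methionine (–S–CH₃).
Matching residues: Cys6.

6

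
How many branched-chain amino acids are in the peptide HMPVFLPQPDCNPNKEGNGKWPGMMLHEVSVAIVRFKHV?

8

V, L, and I make up the branched-chain aliphatic group.
Matching residues: V4, L6, L26, V29, V31, I33, V34, V39.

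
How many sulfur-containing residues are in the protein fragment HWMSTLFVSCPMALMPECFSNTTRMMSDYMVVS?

Cysteine (C, thiol) and methionine (M, thioether) are the two sulfur-containing amino acids.
Matching residues: M3, C10, M12, M15, C18, M25, M26, M30.

8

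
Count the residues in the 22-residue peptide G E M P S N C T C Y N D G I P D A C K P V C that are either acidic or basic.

Acidic: D, E. Basic: H, K, R.
Acidic residues here: E2, D12, D16 (3).
Basic residues here: K19 (1).
The two groups share no amino acid, so total = 3 + 1 = 4.

4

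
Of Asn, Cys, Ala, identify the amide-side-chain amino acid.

Asn

The amide-side-chain residues are Asn (N) and Gln (Q).
Of the listed options, only Asn belongs to this group.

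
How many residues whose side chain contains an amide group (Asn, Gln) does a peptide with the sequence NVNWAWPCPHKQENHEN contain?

5

Matching residues: N1, N3, Q12, N14, N17.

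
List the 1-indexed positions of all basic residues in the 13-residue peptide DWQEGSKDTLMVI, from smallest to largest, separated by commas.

7

The basic amino acids are Lys (K), Arg (R), and His (H).
Matching residues: K7.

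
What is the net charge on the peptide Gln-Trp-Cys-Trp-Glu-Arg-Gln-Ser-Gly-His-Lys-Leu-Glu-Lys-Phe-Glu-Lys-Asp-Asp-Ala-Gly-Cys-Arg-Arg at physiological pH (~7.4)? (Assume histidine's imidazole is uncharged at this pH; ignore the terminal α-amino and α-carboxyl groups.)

The side chains ionized at physiological pH are Lys/Arg (+1) and Asp/Glu (−1); with His treated as neutral, nothing else contributes.
Positive (K, R): Arg6, Lys11, Lys14, Lys17, Arg23, Arg24 → +6.
Negative (D, E): Glu5, Glu13, Glu16, Asp18, Asp19 → −5.
Net charge = (+6) + (−5) = +1.

+1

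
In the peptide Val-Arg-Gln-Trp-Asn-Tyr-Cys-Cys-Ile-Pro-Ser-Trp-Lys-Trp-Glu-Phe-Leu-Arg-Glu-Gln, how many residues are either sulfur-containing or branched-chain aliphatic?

Sulfur-containing: C, M. Branched-chain aliphatic: I, L, V.
Sulfur-containing residues here: Cys7, Cys8 (2).
Branched-chain aliphatic residues here: Val1, Ile9, Leu17 (3).
The two groups share no amino acid, so total = 2 + 3 = 5.

5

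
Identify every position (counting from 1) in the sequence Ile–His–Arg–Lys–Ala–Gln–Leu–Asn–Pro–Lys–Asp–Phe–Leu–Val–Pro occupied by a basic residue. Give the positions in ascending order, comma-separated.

2, 3, 4, 10

The basic amino acids are Lys (K), Arg (R), and His (H).
Matching residues: His2, Arg3, Lys4, Lys10.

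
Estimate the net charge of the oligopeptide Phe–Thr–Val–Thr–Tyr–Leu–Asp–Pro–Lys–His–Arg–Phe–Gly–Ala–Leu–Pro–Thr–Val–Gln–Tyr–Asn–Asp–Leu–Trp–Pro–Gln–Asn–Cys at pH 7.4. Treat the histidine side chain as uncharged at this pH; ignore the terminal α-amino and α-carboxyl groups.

Near pH 7.4, K and R contribute +1 each, D and E contribute −1 each, and every other side chain (His included, as stated) is uncharged.
Positive (K, R): Lys9, Arg11 → +2.
Negative (D, E): Asp7, Asp22 → −2.
Net charge = (+2) + (−2) = 0.

0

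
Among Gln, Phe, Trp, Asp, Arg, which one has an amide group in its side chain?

Asparagine (N) and glutamine (Q) have uncharged amide side chains.
Of the listed options, only Gln belongs to this group.

Gln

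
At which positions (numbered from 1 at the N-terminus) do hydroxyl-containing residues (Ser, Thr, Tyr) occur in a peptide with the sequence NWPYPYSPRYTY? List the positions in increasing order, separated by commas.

Matching residues: Y4, Y6, S7, Y10, T11, Y12.

4, 6, 7, 10, 11, 12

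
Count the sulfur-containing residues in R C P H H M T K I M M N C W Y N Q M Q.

Only Cys (C) and Met (M) have a sulfur atom in the side chain.
Matching residues: C2, M6, M10, M11, C13, M18.

6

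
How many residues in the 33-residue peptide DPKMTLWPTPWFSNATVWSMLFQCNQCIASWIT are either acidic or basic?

Acidic: D, E. Basic: H, K, R.
Acidic residues here: D1 (1).
Basic residues here: K3 (1).
The two groups share no amino acid, so total = 1 + 1 = 2.

2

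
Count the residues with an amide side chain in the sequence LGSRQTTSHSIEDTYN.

2

Asparagine (N) and glutamine (Q) have uncharged amide side chains.
Matching residues: Q5, N16.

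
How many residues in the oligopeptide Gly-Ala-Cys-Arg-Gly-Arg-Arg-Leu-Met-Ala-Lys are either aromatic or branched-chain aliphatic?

1

Aromatic: F, W, Y. Branched-chain aliphatic: I, L, V.
Aromatic residues here: none (0).
Branched-chain aliphatic residues here: Leu8 (1).
The two groups share no amino acid, so total = 0 + 1 = 1.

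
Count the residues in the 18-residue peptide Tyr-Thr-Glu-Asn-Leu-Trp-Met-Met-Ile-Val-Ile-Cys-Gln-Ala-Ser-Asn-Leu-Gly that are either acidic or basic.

1

Acidic: D, E. Basic: H, K, R.
Acidic residues here: Glu3 (1).
Basic residues here: none (0).
The two groups share no amino acid, so total = 1 + 0 = 1.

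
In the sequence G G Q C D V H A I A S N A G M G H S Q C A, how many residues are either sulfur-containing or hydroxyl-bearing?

Sulfur-containing: C, M. Hydroxyl-bearing: S, T, Y.
Sulfur-containing residues here: C4, M15, C20 (3).
Hydroxyl-bearing residues here: S11, S18 (2).
The two groups share no amino acid, so total = 3 + 2 = 5.

5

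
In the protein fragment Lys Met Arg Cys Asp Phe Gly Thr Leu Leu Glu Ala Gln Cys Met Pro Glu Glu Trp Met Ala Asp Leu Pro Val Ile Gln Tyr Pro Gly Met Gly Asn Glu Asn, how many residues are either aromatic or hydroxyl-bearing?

4

Aromatic: F, W, Y. Hydroxyl-bearing: S, T, Y.
Aromatic residues here: Phe6, Trp19, Tyr28 (3).
Hydroxyl-bearing residues here: Thr8, Tyr28 (2).
Y is in both groups, so the 1 Y residue must not be double-counted.
Total = 3 + 2 − 1 = 4.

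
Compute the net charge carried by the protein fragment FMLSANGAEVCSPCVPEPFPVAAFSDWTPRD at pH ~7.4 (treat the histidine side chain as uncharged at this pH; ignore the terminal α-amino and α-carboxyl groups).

The side chains ionized at physiological pH are Lys/Arg (+1) and Asp/Glu (−1); with His treated as neutral, nothing else contributes.
Positive (K, R): R30 → +1.
Negative (D, E): E9, E17, D26, D31 → −4.
Net charge = (+1) + (−4) = −3.

-3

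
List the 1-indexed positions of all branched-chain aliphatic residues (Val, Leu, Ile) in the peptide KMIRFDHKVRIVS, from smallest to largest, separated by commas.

Matching residues: I3, V9, I11, V12.

3, 9, 11, 12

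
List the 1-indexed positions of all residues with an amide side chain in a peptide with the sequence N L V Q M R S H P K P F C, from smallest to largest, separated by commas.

1, 4

Only N (asparagine) and Q (glutamine) carry a side-chain carboxamide.
Matching residues: N1, Q4.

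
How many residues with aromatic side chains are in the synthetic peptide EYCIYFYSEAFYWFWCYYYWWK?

Phenylalanine (F), tryptophan (W), and tyrosine (Y) have aromatic ring side chains.
Matching residues: Y2, Y5, F6, Y7, F11, Y12, W13, F14, W15, Y17, Y18, Y19, W20, W21.

14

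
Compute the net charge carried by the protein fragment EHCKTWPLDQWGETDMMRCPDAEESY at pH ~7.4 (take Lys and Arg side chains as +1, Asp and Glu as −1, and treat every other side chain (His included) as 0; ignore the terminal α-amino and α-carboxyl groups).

Positive (K, R): K4, R18 → +2.
Negative (D, E): E1, D9, E13, D15, D21, E23, E24 → −7.
Net charge = (+2) + (−7) = −5.

-5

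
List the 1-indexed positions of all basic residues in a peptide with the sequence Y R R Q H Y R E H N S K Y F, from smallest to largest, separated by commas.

2, 3, 5, 7, 9, 12

Lysine (K), arginine (R), and histidine (H) have basic, nitrogen-containing side chains.
Matching residues: R2, R3, H5, R7, H9, K12.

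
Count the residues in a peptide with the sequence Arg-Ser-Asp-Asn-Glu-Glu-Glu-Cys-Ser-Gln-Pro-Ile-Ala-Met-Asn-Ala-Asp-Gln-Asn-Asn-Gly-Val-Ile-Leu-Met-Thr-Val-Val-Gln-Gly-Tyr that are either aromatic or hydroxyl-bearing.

4

Aromatic: F, W, Y. Hydroxyl-bearing: S, T, Y.
Aromatic residues here: Tyr31 (1).
Hydroxyl-bearing residues here: Ser2, Ser9, Thr26, Tyr31 (4).
Y is in both groups, so the 1 Y residue must not be double-counted.
Total = 1 + 4 − 1 = 4.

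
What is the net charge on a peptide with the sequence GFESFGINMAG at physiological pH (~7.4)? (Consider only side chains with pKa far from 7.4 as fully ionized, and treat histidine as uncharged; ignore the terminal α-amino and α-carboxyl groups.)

-1

At pH ~7.4 the Lys and Arg side chains are protonated (+1), the Asp and Glu side chains are deprotonated (−1), and with His taken as neutral all other side chains carry no charge.
Positive (K, R): none → +0.
Negative (D, E): E3 → −1.
Net charge = (+0) + (−1) = −1.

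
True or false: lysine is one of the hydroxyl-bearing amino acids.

Serine (S), threonine (T), and tyrosine (Y) each carry a hydroxyl group on the side chain.
Lysine is not in this group.

False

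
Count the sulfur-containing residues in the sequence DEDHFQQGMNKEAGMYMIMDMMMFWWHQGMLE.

Cysteine (C, thiol) and methionine (M, thioether) are the two sulfur-containing amino acids.
Matching residues: M9, M15, M17, M19, M21, M22, M23, M30.

8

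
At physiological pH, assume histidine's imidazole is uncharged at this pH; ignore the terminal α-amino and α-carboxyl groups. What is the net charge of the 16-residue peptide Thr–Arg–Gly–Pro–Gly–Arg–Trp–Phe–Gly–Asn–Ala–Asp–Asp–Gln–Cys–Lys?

+1

At pH ~7.4 the Lys and Arg side chains are protonated (+1), the Asp and Glu side chains are deprotonated (−1), and with His taken as neutral all other side chains carry no charge.
Positive (K, R): Arg2, Arg6, Lys16 → +3.
Negative (D, E): Asp12, Asp13 → −2.
Net charge = (+3) + (−2) = +1.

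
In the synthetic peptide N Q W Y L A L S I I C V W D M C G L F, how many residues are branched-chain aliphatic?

V, L, and I make up the branched-chain aliphatic group.
Matching residues: L5, L7, I9, I10, V12, L18.

6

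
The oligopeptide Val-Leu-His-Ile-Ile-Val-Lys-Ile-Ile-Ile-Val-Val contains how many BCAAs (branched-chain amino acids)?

10

Valine (V), leucine (L), and isoleucine (I) are the branched-chain amino acids.
Matching residues: Val1, Leu2, Ile4, Ile5, Val6, Ile8, Ile9, Ile10, Val11, Val12.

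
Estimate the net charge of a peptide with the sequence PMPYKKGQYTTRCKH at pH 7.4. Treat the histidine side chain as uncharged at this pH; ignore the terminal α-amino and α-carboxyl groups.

At pH ~7.4 the Lys and Arg side chains are protonated (+1), the Asp and Glu side chains are deprotonated (−1), and with His taken as neutral all other side chains carry no charge.
Positive (K, R): K5, K6, R12, K14 → +4.
Negative (D, E): none → −0.
Net charge = (+4) + (−0) = +4.

+4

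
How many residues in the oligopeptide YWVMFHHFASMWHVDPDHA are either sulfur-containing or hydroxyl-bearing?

Sulfur-containing: C, M. Hydroxyl-bearing: S, T, Y.
Sulfur-containing residues here: M4, M11 (2).
Hydroxyl-bearing residues here: Y1, S10 (2).
The two groups share no amino acid, so total = 2 + 2 = 4.

4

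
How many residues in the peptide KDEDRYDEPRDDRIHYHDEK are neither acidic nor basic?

4

Acidic: D, E. Basic: K, R, H. All other residues are neither.
Matching residues: Y6, P9, I14, Y16.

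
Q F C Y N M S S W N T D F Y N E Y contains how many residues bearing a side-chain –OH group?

S, T, and Y are the three residues with a side-chain hydroxyl.
Matching residues: Y4, S7, S8, T11, Y14, Y17.

6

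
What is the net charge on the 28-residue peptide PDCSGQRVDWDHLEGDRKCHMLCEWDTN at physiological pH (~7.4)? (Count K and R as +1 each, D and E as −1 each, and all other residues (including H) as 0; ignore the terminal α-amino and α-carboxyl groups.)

-4

Positive (K, R): R7, R17, K18 → +3.
Negative (D, E): D2, D9, D11, E14, D16, E24, D26 → −7.
Net charge = (+3) + (−7) = −4.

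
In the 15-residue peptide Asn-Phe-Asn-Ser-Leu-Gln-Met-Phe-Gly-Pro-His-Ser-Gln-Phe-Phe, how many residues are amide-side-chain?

Only N (asparagine) and Q (glutamine) carry a side-chain carboxamide.
Matching residues: Asn1, Asn3, Gln6, Gln13.

4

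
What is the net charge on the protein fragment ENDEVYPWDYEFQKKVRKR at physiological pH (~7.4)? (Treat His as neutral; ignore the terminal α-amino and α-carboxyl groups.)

0

At pH ~7.4 the Lys and Arg side chains are protonated (+1), the Asp and Glu side chains are deprotonated (−1), and with His taken as neutral all other side chains carry no charge.
Positive (K, R): K14, K15, R17, K18, R19 → +5.
Negative (D, E): E1, D3, E4, D9, E11 → −5.
Net charge = (+5) + (−5) = 0.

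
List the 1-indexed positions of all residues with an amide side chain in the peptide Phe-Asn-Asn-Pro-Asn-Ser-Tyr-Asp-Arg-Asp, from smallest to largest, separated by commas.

2, 3, 5

Only N (asparagine) and Q (glutamine) carry a side-chain carboxamide.
Matching residues: Asn2, Asn3, Asn5.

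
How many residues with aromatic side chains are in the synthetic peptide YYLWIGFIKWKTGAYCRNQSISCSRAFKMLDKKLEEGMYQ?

8

F, W, and Y each carry an aromatic ring on the side chain.
Matching residues: Y1, Y2, W4, F7, W10, Y15, F27, Y39.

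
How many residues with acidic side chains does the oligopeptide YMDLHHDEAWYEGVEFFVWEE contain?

Only D (aspartate) and E (glutamate) carry a side-chain carboxylic acid.
Matching residues: D3, D7, E8, E12, E15, E20, E21.

7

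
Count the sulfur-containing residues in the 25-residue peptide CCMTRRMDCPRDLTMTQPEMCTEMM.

Only Cys (C) and Met (M) have a sulfur atom in the side chain.
Matching residues: C1, C2, M3, M7, C9, M15, M20, C21, M24, M25.

10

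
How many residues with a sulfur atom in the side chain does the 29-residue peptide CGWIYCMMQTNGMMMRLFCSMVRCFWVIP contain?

Only Cys (C) and Met (M) have a sulfur atom in the side chain.
Matching residues: C1, C6, M7, M8, M13, M14, M15, C19, M21, C24.

10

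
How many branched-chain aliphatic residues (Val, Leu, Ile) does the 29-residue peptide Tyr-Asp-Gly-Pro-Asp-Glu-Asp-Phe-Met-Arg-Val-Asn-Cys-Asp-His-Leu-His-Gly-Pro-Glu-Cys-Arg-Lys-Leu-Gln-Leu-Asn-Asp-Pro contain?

4

Matching residues: Val11, Leu16, Leu24, Leu26.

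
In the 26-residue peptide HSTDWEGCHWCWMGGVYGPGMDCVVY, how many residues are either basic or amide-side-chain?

Basic: H, K, R. Amide-side-chain: N, Q.
Basic residues here: H1, H9 (2).
Amide-side-chain residues here: none (0).
The two groups share no amino acid, so total = 2 + 0 = 2.

2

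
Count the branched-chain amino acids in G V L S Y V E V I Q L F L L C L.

9

V, L, and I make up the branched-chain aliphatic group.
Matching residues: V2, L3, V6, V8, I9, L11, L13, L14, L16.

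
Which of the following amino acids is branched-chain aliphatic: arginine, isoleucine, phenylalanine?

V, L, and I make up the branched-chain aliphatic group.
Of the listed options, only isoleucine belongs to this group.

isoleucine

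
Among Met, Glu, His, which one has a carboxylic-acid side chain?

Only D (aspartate) and E (glutamate) carry a side-chain carboxylic acid.
Of the listed options, only Glu belongs to this group.

Glu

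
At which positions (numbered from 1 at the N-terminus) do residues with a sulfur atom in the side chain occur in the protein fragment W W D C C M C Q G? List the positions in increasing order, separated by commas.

4, 5, 6, 7

Cysteine (C, thiol) and methionine (M, thioether) are the two sulfur-containing amino acids.
Matching residues: C4, C5, M6, C7.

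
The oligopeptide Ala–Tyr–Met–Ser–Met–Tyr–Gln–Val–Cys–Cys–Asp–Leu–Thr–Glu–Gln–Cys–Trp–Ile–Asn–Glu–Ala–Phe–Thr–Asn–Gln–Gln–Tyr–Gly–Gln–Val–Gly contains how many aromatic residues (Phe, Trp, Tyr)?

Matching residues: Tyr2, Tyr6, Trp17, Phe22, Tyr27.

5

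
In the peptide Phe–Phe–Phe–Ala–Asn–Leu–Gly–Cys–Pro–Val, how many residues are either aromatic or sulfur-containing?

Aromatic: F, W, Y. Sulfur-containing: C, M.
Aromatic residues here: Phe1, Phe2, Phe3 (3).
Sulfur-containing residues here: Cys8 (1).
The two groups share no amino acid, so total = 3 + 1 = 4.

4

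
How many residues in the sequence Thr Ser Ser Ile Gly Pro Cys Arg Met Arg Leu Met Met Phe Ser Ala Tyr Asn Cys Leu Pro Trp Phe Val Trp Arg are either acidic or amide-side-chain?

1

Acidic: D, E. Amide-side-chain: N, Q.
Acidic residues here: none (0).
Amide-side-chain residues here: Asn18 (1).
The two groups share no amino acid, so total = 0 + 1 = 1.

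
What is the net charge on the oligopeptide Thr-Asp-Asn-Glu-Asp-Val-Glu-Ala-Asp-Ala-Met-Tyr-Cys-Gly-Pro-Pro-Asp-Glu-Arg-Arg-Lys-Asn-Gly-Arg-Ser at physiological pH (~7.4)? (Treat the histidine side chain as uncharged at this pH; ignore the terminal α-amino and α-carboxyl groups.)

Near pH 7.4, K and R contribute +1 each, D and E contribute −1 each, and every other side chain (His included, as stated) is uncharged.
Positive (K, R): Arg19, Arg20, Lys21, Arg24 → +4.
Negative (D, E): Asp2, Glu4, Asp5, Glu7, Asp9, Asp17, Glu18 → −7.
Net charge = (+4) + (−7) = −3.

-3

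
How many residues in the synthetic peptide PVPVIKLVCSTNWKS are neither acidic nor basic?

13

Acidic: D, E. Basic: K, R, H. All other residues are neither.
Matching residues: P1, V2, P3, V4, I5, L7, V8, C9, S10, T11, N12, W13, S15.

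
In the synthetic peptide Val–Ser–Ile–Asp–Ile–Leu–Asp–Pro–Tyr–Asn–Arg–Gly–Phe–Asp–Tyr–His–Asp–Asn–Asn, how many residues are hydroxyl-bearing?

S, T, and Y are the three residues with a side-chain hydroxyl.
Matching residues: Ser2, Tyr9, Tyr15.

3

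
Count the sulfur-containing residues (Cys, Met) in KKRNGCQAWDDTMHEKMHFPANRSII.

3

Matching residues: C6, M13, M17.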